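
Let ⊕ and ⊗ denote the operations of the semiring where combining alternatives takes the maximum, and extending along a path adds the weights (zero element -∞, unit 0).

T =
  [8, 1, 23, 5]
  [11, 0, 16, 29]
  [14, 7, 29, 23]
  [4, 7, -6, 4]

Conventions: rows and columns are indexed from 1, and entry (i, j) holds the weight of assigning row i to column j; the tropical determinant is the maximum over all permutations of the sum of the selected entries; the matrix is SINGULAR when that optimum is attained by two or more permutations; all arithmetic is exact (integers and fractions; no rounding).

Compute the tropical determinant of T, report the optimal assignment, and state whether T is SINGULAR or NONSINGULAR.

σ = (1, 2, 3, 4): 8 + 0 + 29 + 4 = 41
σ = (1, 2, 4, 3): 8 + 0 + 23 + (-6) = 25
σ = (1, 3, 2, 4): 8 + 16 + 7 + 4 = 35
σ = (1, 3, 4, 2): 8 + 16 + 23 + 7 = 54
σ = (1, 4, 2, 3): 8 + 29 + 7 + (-6) = 38
σ = (1, 4, 3, 2): 8 + 29 + 29 + 7 = 73
σ = (2, 1, 3, 4): 1 + 11 + 29 + 4 = 45
σ = (2, 1, 4, 3): 1 + 11 + 23 + (-6) = 29
σ = (2, 3, 1, 4): 1 + 16 + 14 + 4 = 35
σ = (2, 3, 4, 1): 1 + 16 + 23 + 4 = 44
σ = (2, 4, 1, 3): 1 + 29 + 14 + (-6) = 38
σ = (2, 4, 3, 1): 1 + 29 + 29 + 4 = 63
σ = (3, 1, 2, 4): 23 + 11 + 7 + 4 = 45
σ = (3, 1, 4, 2): 23 + 11 + 23 + 7 = 64
σ = (3, 2, 1, 4): 23 + 0 + 14 + 4 = 41
σ = (3, 2, 4, 1): 23 + 0 + 23 + 4 = 50
σ = (3, 4, 1, 2): 23 + 29 + 14 + 7 = 73
σ = (3, 4, 2, 1): 23 + 29 + 7 + 4 = 63
σ = (4, 1, 2, 3): 5 + 11 + 7 + (-6) = 17
σ = (4, 1, 3, 2): 5 + 11 + 29 + 7 = 52
σ = (4, 2, 1, 3): 5 + 0 + 14 + (-6) = 13
σ = (4, 2, 3, 1): 5 + 0 + 29 + 4 = 38
σ = (4, 3, 1, 2): 5 + 16 + 14 + 7 = 42
σ = (4, 3, 2, 1): 5 + 16 + 7 + 4 = 32
Optimal value attained by: σ = (1, 4, 3, 2).
Answer: det⊕(T) = 73; verdict: SINGULAR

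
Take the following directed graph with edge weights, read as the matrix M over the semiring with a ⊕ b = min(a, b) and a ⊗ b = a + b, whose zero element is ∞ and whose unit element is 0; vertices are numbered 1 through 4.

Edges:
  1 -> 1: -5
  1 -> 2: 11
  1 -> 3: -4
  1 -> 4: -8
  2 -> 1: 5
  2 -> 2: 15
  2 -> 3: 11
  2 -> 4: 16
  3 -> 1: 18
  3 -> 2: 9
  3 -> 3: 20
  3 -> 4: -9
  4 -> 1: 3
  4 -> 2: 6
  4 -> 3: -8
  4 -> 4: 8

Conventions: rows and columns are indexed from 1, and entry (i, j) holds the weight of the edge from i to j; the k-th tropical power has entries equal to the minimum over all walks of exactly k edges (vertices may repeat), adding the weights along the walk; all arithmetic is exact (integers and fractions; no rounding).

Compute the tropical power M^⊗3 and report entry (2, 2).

M^⊗2:
  [-10, -2, -16, -13]
  [0, 16, 1, -3]
  [-6, -3, -17, -1]
  [-2, 1, -1, -17]
M^⊗3:
  [-15, -7, -21, -25]
  [-5, 3, -11, -8]
  [-11, -8, -10, -26]
  [-14, -11, -25, -10]
Key observation: the optimum is the walk 2->1->4->2, with weight 5 + (-8) + 6 = 3.
Optimal value attained by: walk 2->1->4->2.
Answer: (M^⊗3)[2][2] = 3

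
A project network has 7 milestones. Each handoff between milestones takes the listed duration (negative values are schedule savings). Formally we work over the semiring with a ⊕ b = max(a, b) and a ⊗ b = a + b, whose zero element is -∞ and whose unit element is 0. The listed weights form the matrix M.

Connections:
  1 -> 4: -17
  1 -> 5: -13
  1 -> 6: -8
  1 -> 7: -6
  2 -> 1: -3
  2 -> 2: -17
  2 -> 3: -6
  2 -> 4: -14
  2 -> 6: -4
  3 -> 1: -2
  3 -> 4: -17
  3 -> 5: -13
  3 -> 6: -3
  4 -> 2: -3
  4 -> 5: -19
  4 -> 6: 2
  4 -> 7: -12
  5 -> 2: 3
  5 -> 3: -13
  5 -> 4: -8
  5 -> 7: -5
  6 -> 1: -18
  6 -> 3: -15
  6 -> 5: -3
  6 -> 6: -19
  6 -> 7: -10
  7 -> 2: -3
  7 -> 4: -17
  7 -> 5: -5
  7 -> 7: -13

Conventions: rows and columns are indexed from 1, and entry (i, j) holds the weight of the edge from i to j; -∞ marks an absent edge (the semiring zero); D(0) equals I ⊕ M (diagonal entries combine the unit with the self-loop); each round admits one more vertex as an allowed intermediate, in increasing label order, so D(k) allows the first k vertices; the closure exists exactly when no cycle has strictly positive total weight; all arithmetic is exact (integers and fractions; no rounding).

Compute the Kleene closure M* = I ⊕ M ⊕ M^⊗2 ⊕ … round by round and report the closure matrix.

D(0):
  [0, -∞, -∞, -17, -13, -8, -6]
  [-3, 0, -6, -14, -∞, -4, -∞]
  [-2, -∞, 0, -17, -13, -3, -∞]
  [-∞, -3, -∞, 0, -19, 2, -12]
  [-∞, 3, -13, -8, 0, -∞, -5]
  [-18, -∞, -15, -∞, -3, 0, -10]
  [-∞, -3, -∞, -17, -5, -∞, 0]
D(1):
  [0, -∞, -∞, -17, -13, -8, -6]
  [-3, 0, -6, -14, -16, -4, -9]
  [-2, -∞, 0, -17, -13, -3, -8]
  [-∞, -3, -∞, 0, -19, 2, -12]
  [-∞, 3, -13, -8, 0, -∞, -5]
  [-18, -∞, -15, -35, -3, 0, -10]
  [-∞, -3, -∞, -17, -5, -∞, 0]
D(2):
  [0, -∞, -∞, -17, -13, -8, -6]
  [-3, 0, -6, -14, -16, -4, -9]
  [-2, -∞, 0, -17, -13, -3, -8]
  [-6, -3, -9, 0, -19, 2, -12]
  [0, 3, -3, -8, 0, -1, -5]
  [-18, -∞, -15, -35, -3, 0, -10]
  [-6, -3, -9, -17, -5, -7, 0]
D(3):
  [0, -∞, -∞, -17, -13, -8, -6]
  [-3, 0, -6, -14, -16, -4, -9]
  [-2, -∞, 0, -17, -13, -3, -8]
  [-6, -3, -9, 0, -19, 2, -12]
  [0, 3, -3, -8, 0, -1, -5]
  [-17, -∞, -15, -32, -3, 0, -10]
  [-6, -3, -9, -17, -5, -7, 0]
D(4):
  [0, -20, -26, -17, -13, -8, -6]
  [-3, 0, -6, -14, -16, -4, -9]
  [-2, -20, 0, -17, -13, -3, -8]
  [-6, -3, -9, 0, -19, 2, -12]
  [0, 3, -3, -8, 0, -1, -5]
  [-17, -35, -15, -32, -3, 0, -10]
  [-6, -3, -9, -17, -5, -7, 0]
D(5):
  [0, -10, -16, -17, -13, -8, -6]
  [-3, 0, -6, -14, -16, -4, -9]
  [-2, -10, 0, -17, -13, -3, -8]
  [-6, -3, -9, 0, -19, 2, -12]
  [0, 3, -3, -8, 0, -1, -5]
  [-3, 0, -6, -11, -3, 0, -8]
  [-5, -2, -8, -13, -5, -6, 0]
D(6):
  [0, -8, -14, -17, -11, -8, -6]
  [-3, 0, -6, -14, -7, -4, -9]
  [-2, -3, 0, -14, -6, -3, -8]
  [-1, 2, -4, 0, -1, 2, -6]
  [0, 3, -3, -8, 0, -1, -5]
  [-3, 0, -6, -11, -3, 0, -8]
  [-5, -2, -8, -13, -5, -6, 0]
D(7):
  [0, -8, -14, -17, -11, -8, -6]
  [-3, 0, -6, -14, -7, -4, -9]
  [-2, -3, 0, -14, -6, -3, -8]
  [-1, 2, -4, 0, -1, 2, -6]
  [0, 3, -3, -8, 0, -1, -5]
  [-3, 0, -6, -11, -3, 0, -8]
  [-5, -2, -8, -13, -5, -6, 0]
Answer: M* = [[0, -8, -14, -17, -11, -8, -6], [-3, 0, -6, -14, -7, -4, -9], [-2, -3, 0, -14, -6, -3, -8], [-1, 2, -4, 0, -1, 2, -6], [0, 3, -3, -8, 0, -1, -5], [-3, 0, -6, -11, -3, 0, -8], [-5, -2, -8, -13, -5, -6, 0]]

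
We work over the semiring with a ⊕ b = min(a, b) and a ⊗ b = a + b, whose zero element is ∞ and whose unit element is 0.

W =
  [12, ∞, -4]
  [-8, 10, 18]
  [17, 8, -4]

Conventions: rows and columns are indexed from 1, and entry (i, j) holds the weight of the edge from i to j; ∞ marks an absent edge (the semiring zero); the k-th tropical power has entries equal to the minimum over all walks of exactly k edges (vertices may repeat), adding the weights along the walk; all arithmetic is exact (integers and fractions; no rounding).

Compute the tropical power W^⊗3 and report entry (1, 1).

W^⊗2:
  [13, 4, -8]
  [2, 20, -12]
  [0, 4, -8]
W^⊗3:
  [-4, 0, -12]
  [5, -4, -16]
  [-4, 0, -12]
Key observation: the optimum is the walk 1->3->2->1, with weight (-4) + 8 + (-8) = -4.
Optimal value attained by: walk 1->3->2->1.
Answer: (W^⊗3)[1][1] = -4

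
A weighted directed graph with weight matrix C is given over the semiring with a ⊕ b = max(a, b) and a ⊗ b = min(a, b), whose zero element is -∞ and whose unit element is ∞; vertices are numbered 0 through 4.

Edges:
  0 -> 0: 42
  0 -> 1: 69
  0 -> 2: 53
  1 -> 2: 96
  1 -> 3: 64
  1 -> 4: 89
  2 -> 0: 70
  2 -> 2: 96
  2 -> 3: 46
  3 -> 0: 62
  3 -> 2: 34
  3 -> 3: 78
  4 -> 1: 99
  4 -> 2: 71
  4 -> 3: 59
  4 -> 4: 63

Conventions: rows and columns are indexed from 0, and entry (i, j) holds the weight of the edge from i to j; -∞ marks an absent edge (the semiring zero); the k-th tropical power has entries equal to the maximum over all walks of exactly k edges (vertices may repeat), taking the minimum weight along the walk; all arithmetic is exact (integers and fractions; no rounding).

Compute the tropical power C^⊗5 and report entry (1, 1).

C^⊗2:
  [53, 42, 69, 64, 69]
  [70, 89, 96, 64, 63]
  [70, 69, 96, 46, -∞]
  [62, 62, 53, 78, -∞]
  [70, 63, 96, 64, 89]
C^⊗3:
  [69, 69, 69, 64, 63]
  [70, 69, 96, 64, 89]
  [70, 69, 96, 64, 69]
  [62, 62, 62, 78, 62]
  [70, 89, 96, 64, 63]
C^⊗4:
  [69, 69, 69, 64, 69]
  [70, 89, 96, 64, 69]
  [70, 69, 96, 64, 69]
  [62, 62, 62, 78, 62]
  [70, 69, 96, 64, 89]
C^⊗5:
  [69, 69, 69, 64, 69]
  [70, 69, 96, 64, 89]
  [70, 69, 96, 64, 69]
  [62, 62, 62, 78, 62]
  [70, 89, 96, 64, 69]
Key observation: the optimum is the walk 1->2->0->1->4->1, with weight 96 min 70 min 69 min 89 min 99 = 69.
Optimal value attained by: walk 1->2->0->1->4->1.
Answer: (C^⊗5)[1][1] = 69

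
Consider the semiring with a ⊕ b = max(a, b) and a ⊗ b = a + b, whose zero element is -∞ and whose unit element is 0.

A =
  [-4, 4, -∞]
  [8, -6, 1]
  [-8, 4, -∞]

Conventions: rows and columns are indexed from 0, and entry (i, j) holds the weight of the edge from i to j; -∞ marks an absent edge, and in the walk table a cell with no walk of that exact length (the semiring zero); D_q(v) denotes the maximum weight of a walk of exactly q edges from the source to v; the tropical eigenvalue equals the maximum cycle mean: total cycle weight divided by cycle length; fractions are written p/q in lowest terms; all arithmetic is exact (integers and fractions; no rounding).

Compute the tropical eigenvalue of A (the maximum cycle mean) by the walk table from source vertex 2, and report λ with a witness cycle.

q=0: [-∞, -∞, 0]
q=1: [-8, 4, -∞]
q=2: [12, -2, 5]
q=3: [8, 16, -1]
Optimal cycle mean attained by: cycle 0->1->0, total 4 + 8, length 2.
Answer: λ = 6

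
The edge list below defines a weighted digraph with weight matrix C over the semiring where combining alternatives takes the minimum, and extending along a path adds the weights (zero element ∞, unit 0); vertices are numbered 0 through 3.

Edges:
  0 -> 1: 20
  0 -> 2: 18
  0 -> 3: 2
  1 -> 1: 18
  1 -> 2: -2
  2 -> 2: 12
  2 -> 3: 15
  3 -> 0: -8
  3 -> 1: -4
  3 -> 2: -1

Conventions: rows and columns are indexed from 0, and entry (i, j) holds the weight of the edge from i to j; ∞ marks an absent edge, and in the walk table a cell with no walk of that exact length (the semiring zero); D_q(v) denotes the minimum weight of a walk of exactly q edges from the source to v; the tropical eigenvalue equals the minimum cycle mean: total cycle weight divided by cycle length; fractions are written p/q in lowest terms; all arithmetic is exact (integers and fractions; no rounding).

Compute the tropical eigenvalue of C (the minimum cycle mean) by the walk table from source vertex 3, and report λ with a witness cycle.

q=0: [∞, ∞, ∞, 0]
q=1: [-8, -4, -1, ∞]
q=2: [∞, 12, -6, -6]
q=3: [-14, -10, -7, 9]
q=4: [1, 5, -12, -12]
Optimal cycle mean attained by: cycle 0->3->0, total 2 + (-8), length 2.
Answer: λ = -3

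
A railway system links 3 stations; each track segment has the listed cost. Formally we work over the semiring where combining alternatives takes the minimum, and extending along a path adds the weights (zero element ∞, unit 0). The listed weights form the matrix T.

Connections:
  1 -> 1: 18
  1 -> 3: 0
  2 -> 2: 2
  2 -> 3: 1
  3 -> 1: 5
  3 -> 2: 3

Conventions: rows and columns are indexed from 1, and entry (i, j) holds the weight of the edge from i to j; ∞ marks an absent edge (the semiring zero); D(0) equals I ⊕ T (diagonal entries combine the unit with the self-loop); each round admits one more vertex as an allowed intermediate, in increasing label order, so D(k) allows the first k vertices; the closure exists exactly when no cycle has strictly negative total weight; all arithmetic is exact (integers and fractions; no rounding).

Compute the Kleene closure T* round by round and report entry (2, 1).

D(0):
  [0, ∞, 0]
  [∞, 0, 1]
  [5, 3, 0]
D(1):
  [0, ∞, 0]
  [∞, 0, 1]
  [5, 3, 0]
D(2):
  [0, ∞, 0]
  [∞, 0, 1]
  [5, 3, 0]
D(3):
  [0, 3, 0]
  [6, 0, 1]
  [5, 3, 0]
Answer: T*[2][1] = 6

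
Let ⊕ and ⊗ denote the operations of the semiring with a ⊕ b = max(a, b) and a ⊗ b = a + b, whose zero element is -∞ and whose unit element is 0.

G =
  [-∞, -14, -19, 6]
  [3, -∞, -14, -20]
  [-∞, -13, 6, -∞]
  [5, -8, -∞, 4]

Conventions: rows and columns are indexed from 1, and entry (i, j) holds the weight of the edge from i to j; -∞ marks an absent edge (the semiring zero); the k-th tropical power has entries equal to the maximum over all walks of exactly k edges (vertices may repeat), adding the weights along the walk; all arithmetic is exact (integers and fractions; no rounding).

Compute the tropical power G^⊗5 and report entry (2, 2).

G^⊗2:
  [11, -2, -13, 10]
  [-15, -11, -8, 9]
  [-10, -7, 12, -33]
  [9, -4, -14, 11]
G^⊗3:
  [15, 2, -7, 17]
  [14, 1, -2, 13]
  [-4, -1, 18, -4]
  [16, 3, -8, 15]
G^⊗4:
  [22, 9, -1, 21]
  [18, 5, 4, 20]
  [2, 5, 24, 2]
  [20, 7, -2, 22]
G^⊗5:
  [26, 13, 5, 28]
  [25, 12, 10, 24]
  [8, 11, 30, 8]
  [27, 14, 4, 26]
Key observation: the optimum is the walk 2->1->4->1->4->2, with weight 3 + 6 + 5 + 6 + (-8) = 12.
Optimal value attained by: walk 2->1->4->1->4->2.
Answer: (G^⊗5)[2][2] = 12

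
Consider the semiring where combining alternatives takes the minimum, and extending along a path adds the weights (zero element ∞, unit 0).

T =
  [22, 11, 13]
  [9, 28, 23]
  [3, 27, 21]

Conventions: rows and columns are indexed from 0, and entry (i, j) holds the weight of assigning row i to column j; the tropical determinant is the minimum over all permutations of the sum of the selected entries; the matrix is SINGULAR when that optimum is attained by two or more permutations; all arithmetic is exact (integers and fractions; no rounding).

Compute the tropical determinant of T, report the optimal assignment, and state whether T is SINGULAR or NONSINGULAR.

σ = (0, 1, 2): 22 + 28 + 21 = 71
σ = (0, 2, 1): 22 + 23 + 27 = 72
σ = (1, 0, 2): 11 + 9 + 21 = 41
σ = (1, 2, 0): 11 + 23 + 3 = 37
σ = (2, 0, 1): 13 + 9 + 27 = 49
σ = (2, 1, 0): 13 + 28 + 3 = 44
Optimal value attained by: σ = (1, 2, 0).
Answer: det⊕(T) = 37; verdict: NONSINGULAR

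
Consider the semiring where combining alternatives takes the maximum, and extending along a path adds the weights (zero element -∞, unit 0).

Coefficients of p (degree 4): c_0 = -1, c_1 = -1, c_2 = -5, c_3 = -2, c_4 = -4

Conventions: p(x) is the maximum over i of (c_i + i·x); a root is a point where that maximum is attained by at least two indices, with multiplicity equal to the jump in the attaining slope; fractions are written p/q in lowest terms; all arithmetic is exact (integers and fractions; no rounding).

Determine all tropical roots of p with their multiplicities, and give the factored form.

hull edge (i=0, c=-1) to (i=1, c=-1): slope 0, span 1
hull edge (i=1, c=-1) to (i=3, c=-2): slope -1/2, span 2
hull edge (i=3, c=-2) to (i=4, c=-4): slope -2, span 1
Factored form: p(x) = -4 ⊗ (x ⊕ 0) ⊗ (x ⊕ 1/2) ⊗ (x ⊕ 1/2) ⊗ (x ⊕ 2)
Answer: roots = 0 (mult 1), 1/2 (mult 2), 2 (mult 1)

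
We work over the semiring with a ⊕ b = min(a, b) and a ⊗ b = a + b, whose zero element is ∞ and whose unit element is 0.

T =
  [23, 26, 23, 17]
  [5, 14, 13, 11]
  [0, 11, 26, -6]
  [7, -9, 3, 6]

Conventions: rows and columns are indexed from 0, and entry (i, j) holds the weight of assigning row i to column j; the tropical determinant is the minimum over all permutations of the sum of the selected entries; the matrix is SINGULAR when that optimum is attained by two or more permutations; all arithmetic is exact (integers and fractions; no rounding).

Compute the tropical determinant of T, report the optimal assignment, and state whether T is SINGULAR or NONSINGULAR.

σ = (0, 1, 2, 3): 23 + 14 + 26 + 6 = 69
σ = (0, 1, 3, 2): 23 + 14 + (-6) + 3 = 34
σ = (0, 2, 1, 3): 23 + 13 + 11 + 6 = 53
σ = (0, 2, 3, 1): 23 + 13 + (-6) + (-9) = 21
σ = (0, 3, 1, 2): 23 + 11 + 11 + 3 = 48
σ = (0, 3, 2, 1): 23 + 11 + 26 + (-9) = 51
σ = (1, 0, 2, 3): 26 + 5 + 26 + 6 = 63
σ = (1, 0, 3, 2): 26 + 5 + (-6) + 3 = 28
σ = (1, 2, 0, 3): 26 + 13 + 0 + 6 = 45
σ = (1, 2, 3, 0): 26 + 13 + (-6) + 7 = 40
σ = (1, 3, 0, 2): 26 + 11 + 0 + 3 = 40
σ = (1, 3, 2, 0): 26 + 11 + 26 + 7 = 70
σ = (2, 0, 1, 3): 23 + 5 + 11 + 6 = 45
σ = (2, 0, 3, 1): 23 + 5 + (-6) + (-9) = 13
σ = (2, 1, 0, 3): 23 + 14 + 0 + 6 = 43
σ = (2, 1, 3, 0): 23 + 14 + (-6) + 7 = 38
σ = (2, 3, 0, 1): 23 + 11 + 0 + (-9) = 25
σ = (2, 3, 1, 0): 23 + 11 + 11 + 7 = 52
σ = (3, 0, 1, 2): 17 + 5 + 11 + 3 = 36
σ = (3, 0, 2, 1): 17 + 5 + 26 + (-9) = 39
σ = (3, 1, 0, 2): 17 + 14 + 0 + 3 = 34
σ = (3, 1, 2, 0): 17 + 14 + 26 + 7 = 64
σ = (3, 2, 0, 1): 17 + 13 + 0 + (-9) = 21
σ = (3, 2, 1, 0): 17 + 13 + 11 + 7 = 48
Optimal value attained by: σ = (2, 0, 3, 1).
Answer: det⊕(T) = 13; verdict: NONSINGULAR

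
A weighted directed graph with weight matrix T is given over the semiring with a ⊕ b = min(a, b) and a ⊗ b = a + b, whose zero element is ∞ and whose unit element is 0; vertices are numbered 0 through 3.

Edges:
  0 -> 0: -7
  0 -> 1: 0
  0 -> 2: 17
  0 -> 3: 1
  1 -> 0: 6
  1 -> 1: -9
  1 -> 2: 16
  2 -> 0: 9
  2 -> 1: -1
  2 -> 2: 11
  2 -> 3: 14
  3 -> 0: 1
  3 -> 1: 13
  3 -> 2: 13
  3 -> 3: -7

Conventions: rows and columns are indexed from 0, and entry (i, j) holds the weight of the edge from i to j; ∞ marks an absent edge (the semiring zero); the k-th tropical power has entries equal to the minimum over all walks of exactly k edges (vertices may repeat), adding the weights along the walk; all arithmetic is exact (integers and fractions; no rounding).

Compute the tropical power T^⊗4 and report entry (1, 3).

T^⊗2:
  [-14, -9, 10, -6]
  [-3, -18, 7, 7]
  [2, -10, 15, 7]
  [-6, 1, 6, -14]
T^⊗3:
  [-21, -18, 3, -13]
  [-12, -27, -2, -2]
  [-5, -19, 6, 0]
  [-13, -8, -1, -21]
T^⊗4:
  [-28, -27, -4, -20]
  [-21, -36, -11, -11]
  [-13, -28, -3, -7]
  [-20, -17, -8, -28]
Key observation: the optimum is the walk 1->1->1->0->3, with weight (-9) + (-9) + 6 + 1 = -11.
Optimal value attained by: walk 1->1->1->0->3.
Answer: (T^⊗4)[1][3] = -11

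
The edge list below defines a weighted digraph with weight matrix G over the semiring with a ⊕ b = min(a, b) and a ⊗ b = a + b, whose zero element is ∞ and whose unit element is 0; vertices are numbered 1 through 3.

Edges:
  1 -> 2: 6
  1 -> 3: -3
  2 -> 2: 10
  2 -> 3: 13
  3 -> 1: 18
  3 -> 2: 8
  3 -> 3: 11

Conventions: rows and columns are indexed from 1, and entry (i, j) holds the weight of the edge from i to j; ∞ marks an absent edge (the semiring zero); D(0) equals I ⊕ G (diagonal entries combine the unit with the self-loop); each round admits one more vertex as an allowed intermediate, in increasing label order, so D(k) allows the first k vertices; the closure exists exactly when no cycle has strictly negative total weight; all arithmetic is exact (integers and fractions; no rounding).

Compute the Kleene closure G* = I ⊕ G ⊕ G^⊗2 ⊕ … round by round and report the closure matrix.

D(0):
  [0, 6, -3]
  [∞, 0, 13]
  [18, 8, 0]
D(1):
  [0, 6, -3]
  [∞, 0, 13]
  [18, 8, 0]
D(2):
  [0, 6, -3]
  [∞, 0, 13]
  [18, 8, 0]
D(3):
  [0, 5, -3]
  [31, 0, 13]
  [18, 8, 0]
Answer: G* = [[0, 5, -3], [31, 0, 13], [18, 8, 0]]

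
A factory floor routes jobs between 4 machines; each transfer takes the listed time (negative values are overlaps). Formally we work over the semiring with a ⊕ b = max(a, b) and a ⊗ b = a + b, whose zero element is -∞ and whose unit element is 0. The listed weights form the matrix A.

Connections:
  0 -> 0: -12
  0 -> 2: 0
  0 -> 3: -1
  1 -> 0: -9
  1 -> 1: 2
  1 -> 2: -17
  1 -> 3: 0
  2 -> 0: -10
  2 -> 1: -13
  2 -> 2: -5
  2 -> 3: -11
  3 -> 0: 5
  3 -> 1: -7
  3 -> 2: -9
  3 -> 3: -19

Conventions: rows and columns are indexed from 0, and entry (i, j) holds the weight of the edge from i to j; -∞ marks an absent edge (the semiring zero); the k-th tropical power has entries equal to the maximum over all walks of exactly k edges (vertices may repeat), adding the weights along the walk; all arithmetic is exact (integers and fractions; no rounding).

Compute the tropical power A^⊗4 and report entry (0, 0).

A^⊗2:
  [4, -8, -5, -11]
  [5, 4, -9, 2]
  [-6, -11, -10, -11]
  [-7, -5, 5, 4]
A^⊗3:
  [-6, -6, 4, 3]
  [7, 6, 5, 4]
  [-6, -9, -6, -7]
  [9, -3, 0, -5]
A^⊗4:
  [8, -4, -1, -6]
  [9, 8, 7, 6]
  [-2, -7, -6, -7]
  [0, -1, 9, 8]
Key observation: the optimum is the walk 0->3->0->3->0, with weight (-1) + 5 + (-1) + 5 = 8.
Optimal value attained by: walk 0->3->0->3->0.
Answer: (A^⊗4)[0][0] = 8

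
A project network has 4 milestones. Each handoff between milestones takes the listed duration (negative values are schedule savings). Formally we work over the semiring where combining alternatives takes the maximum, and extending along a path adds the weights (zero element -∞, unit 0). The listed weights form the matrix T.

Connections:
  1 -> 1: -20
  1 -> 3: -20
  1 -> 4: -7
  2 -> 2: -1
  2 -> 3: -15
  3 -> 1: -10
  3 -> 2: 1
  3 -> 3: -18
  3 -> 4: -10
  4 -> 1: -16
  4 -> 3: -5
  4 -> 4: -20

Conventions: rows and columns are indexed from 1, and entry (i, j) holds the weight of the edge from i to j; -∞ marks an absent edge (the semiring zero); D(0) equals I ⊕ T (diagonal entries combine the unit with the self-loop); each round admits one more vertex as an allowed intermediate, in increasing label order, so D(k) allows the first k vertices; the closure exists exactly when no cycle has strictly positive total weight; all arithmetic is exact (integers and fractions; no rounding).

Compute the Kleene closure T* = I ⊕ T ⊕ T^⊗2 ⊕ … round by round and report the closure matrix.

D(0):
  [0, -∞, -20, -7]
  [-∞, 0, -15, -∞]
  [-10, 1, 0, -10]
  [-16, -∞, -5, 0]
D(1):
  [0, -∞, -20, -7]
  [-∞, 0, -15, -∞]
  [-10, 1, 0, -10]
  [-16, -∞, -5, 0]
D(2):
  [0, -∞, -20, -7]
  [-∞, 0, -15, -∞]
  [-10, 1, 0, -10]
  [-16, -∞, -5, 0]
D(3):
  [0, -19, -20, -7]
  [-25, 0, -15, -25]
  [-10, 1, 0, -10]
  [-15, -4, -5, 0]
D(4):
  [0, -11, -12, -7]
  [-25, 0, -15, -25]
  [-10, 1, 0, -10]
  [-15, -4, -5, 0]
Answer: T* = [[0, -11, -12, -7], [-25, 0, -15, -25], [-10, 1, 0, -10], [-15, -4, -5, 0]]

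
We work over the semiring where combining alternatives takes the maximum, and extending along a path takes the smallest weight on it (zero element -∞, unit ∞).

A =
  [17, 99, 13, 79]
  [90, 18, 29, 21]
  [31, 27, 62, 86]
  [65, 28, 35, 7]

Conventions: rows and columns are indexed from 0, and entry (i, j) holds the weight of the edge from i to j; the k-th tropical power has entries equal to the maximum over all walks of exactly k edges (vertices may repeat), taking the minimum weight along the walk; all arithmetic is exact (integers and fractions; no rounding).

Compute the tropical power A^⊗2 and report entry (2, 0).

A^⊗2:
  [90, 28, 35, 21]
  [29, 90, 29, 79]
  [65, 31, 62, 62]
  [31, 65, 35, 65]
Key observation: the optimum is the walk 2->3->0, with weight 86 min 65 = 65.
Optimal value attained by: walk 2->3->0.
Answer: (A^⊗2)[2][0] = 65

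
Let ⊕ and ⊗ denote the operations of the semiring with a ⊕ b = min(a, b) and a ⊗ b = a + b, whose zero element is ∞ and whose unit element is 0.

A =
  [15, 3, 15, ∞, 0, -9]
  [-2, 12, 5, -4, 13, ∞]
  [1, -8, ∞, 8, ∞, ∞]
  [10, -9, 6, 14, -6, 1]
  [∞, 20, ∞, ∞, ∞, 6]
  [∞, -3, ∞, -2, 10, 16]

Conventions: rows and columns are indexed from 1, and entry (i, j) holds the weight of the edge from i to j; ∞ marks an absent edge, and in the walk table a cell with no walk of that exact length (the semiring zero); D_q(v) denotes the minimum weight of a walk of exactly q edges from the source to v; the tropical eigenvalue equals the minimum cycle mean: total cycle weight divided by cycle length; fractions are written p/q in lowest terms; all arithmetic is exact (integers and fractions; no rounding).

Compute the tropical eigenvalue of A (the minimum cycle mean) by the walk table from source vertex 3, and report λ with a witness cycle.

q=0: [∞, ∞, 0, ∞, ∞, ∞]
q=1: [1, -8, ∞, 8, ∞, ∞]
q=2: [-10, -1, -3, -12, 1, -8]
q=3: [-3, -21, -6, -10, -18, -19]
q=4: [-23, -22, -16, -25, -16, -12]
q=5: [-24, -34, -19, -26, -31, -32]
q=6: [-36, -35, -29, -38, -32, -33]
Optimal cycle mean attained by: cycle 2->4->2, total (-4) + (-9), length 2.
Answer: λ = -13/2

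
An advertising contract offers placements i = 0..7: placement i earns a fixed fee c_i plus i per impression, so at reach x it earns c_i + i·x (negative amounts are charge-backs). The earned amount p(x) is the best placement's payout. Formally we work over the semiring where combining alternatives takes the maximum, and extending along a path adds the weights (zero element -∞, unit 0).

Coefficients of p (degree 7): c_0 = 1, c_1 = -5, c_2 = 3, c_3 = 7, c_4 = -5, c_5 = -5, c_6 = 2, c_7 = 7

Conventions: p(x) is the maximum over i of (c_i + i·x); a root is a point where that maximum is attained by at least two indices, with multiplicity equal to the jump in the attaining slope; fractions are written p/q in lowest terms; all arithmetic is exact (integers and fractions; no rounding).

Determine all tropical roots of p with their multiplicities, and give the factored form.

hull edge (i=0, c=1) to (i=3, c=7): slope 2, span 3
hull edge (i=3, c=7) to (i=7, c=7): slope 0, span 4
Factored form: p(x) = 7 ⊗ (x ⊕ (-2)) ⊗ (x ⊕ (-2)) ⊗ (x ⊕ (-2)) ⊗ (x ⊕ 0) ⊗ (x ⊕ 0) ⊗ (x ⊕ 0) ⊗ (x ⊕ 0)
Answer: roots = -2 (mult 3), 0 (mult 4)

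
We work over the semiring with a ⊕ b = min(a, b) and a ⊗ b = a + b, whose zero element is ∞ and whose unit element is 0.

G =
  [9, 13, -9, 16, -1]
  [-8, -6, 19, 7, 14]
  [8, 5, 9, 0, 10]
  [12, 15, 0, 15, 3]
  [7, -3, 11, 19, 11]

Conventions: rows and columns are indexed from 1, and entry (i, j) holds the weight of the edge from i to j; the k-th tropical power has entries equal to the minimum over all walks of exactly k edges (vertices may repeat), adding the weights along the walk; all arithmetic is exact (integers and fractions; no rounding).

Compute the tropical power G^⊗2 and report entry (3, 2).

G^⊗2:
  [-1, -4, 0, -9, 1]
  [-14, -12, -17, 1, -9]
  [-3, -1, -1, 9, 3]
  [7, 0, 3, 0, 10]
  [-11, -9, -2, 4, 6]
Key observation: the optimum is the walk 3->2->2, with weight 5 + (-6) = -1.
Optimal value attained by: walk 3->2->2.
Answer: (G^⊗2)[3][2] = -1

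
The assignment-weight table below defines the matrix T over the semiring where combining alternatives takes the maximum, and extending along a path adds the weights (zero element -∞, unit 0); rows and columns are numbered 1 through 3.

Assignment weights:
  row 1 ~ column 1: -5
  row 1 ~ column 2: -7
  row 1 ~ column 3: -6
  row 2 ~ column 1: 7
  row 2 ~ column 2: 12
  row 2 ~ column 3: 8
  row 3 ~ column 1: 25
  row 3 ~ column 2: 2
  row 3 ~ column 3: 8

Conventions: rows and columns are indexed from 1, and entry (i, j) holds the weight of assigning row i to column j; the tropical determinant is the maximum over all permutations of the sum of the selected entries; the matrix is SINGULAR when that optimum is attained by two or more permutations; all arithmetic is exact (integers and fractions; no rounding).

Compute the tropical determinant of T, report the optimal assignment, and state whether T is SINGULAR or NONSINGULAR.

σ = (1, 2, 3): (-5) + 12 + 8 = 15
σ = (1, 3, 2): (-5) + 8 + 2 = 5
σ = (2, 1, 3): (-7) + 7 + 8 = 8
σ = (2, 3, 1): (-7) + 8 + 25 = 26
σ = (3, 1, 2): (-6) + 7 + 2 = 3
σ = (3, 2, 1): (-6) + 12 + 25 = 31
Optimal value attained by: σ = (3, 2, 1).
Answer: det⊕(T) = 31; verdict: NONSINGULAR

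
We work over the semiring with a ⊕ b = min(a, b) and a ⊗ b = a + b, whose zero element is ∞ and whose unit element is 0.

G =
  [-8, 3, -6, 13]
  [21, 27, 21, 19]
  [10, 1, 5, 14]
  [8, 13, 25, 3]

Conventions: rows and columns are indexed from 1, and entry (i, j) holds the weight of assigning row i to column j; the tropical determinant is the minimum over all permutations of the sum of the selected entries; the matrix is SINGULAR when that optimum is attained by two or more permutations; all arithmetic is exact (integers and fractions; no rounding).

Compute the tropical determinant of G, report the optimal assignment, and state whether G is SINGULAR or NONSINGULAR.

σ = (1, 2, 3, 4): (-8) + 27 + 5 + 3 = 27
σ = (1, 2, 4, 3): (-8) + 27 + 14 + 25 = 58
σ = (1, 3, 2, 4): (-8) + 21 + 1 + 3 = 17
σ = (1, 3, 4, 2): (-8) + 21 + 14 + 13 = 40
σ = (1, 4, 2, 3): (-8) + 19 + 1 + 25 = 37
σ = (1, 4, 3, 2): (-8) + 19 + 5 + 13 = 29
σ = (2, 1, 3, 4): 3 + 21 + 5 + 3 = 32
σ = (2, 1, 4, 3): 3 + 21 + 14 + 25 = 63
σ = (2, 3, 1, 4): 3 + 21 + 10 + 3 = 37
σ = (2, 3, 4, 1): 3 + 21 + 14 + 8 = 46
σ = (2, 4, 1, 3): 3 + 19 + 10 + 25 = 57
σ = (2, 4, 3, 1): 3 + 19 + 5 + 8 = 35
σ = (3, 1, 2, 4): (-6) + 21 + 1 + 3 = 19
σ = (3, 1, 4, 2): (-6) + 21 + 14 + 13 = 42
σ = (3, 2, 1, 4): (-6) + 27 + 10 + 3 = 34
σ = (3, 2, 4, 1): (-6) + 27 + 14 + 8 = 43
σ = (3, 4, 1, 2): (-6) + 19 + 10 + 13 = 36
σ = (3, 4, 2, 1): (-6) + 19 + 1 + 8 = 22
σ = (4, 1, 2, 3): 13 + 21 + 1 + 25 = 60
σ = (4, 1, 3, 2): 13 + 21 + 5 + 13 = 52
σ = (4, 2, 1, 3): 13 + 27 + 10 + 25 = 75
σ = (4, 2, 3, 1): 13 + 27 + 5 + 8 = 53
σ = (4, 3, 1, 2): 13 + 21 + 10 + 13 = 57
σ = (4, 3, 2, 1): 13 + 21 + 1 + 8 = 43
Optimal value attained by: σ = (1, 3, 2, 4).
Answer: det⊕(G) = 17; verdict: NONSINGULAR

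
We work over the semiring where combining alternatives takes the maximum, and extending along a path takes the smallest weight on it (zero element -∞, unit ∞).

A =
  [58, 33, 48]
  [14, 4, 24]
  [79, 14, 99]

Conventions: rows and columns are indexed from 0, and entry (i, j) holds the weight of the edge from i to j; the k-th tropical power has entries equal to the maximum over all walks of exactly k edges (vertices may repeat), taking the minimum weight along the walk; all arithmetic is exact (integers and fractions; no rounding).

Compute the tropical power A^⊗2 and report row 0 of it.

A^⊗2:
  [58, 33, 48]
  [24, 14, 24]
  [79, 33, 99]
Answer: row 0 of A^⊗2 = [58, 33, 48]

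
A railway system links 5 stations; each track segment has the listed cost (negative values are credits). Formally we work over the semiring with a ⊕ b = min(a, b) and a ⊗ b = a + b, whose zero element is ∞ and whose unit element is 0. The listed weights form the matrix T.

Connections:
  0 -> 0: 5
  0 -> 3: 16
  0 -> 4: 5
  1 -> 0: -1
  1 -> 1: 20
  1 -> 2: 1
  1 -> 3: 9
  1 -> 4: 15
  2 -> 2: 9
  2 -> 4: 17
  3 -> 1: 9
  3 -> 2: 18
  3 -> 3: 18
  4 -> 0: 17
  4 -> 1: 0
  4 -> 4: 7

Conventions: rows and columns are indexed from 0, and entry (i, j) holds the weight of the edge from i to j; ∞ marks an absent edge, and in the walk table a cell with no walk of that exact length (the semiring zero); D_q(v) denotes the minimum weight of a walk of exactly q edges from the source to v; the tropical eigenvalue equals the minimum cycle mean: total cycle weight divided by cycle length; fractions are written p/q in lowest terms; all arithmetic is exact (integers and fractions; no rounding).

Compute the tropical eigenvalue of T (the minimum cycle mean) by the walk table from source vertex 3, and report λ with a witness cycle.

q=0: [∞, ∞, ∞, 0, ∞]
q=1: [∞, 9, 18, 18, ∞]
q=2: [8, 27, 10, 18, 24]
q=3: [13, 24, 19, 24, 13]
q=4: [18, 13, 25, 29, 18]
q=5: [12, 18, 14, 22, 23]
Optimal cycle mean attained by: cycle 0->4->1->0, total 5 + 0 + (-1), length 3.
Answer: λ = 4/3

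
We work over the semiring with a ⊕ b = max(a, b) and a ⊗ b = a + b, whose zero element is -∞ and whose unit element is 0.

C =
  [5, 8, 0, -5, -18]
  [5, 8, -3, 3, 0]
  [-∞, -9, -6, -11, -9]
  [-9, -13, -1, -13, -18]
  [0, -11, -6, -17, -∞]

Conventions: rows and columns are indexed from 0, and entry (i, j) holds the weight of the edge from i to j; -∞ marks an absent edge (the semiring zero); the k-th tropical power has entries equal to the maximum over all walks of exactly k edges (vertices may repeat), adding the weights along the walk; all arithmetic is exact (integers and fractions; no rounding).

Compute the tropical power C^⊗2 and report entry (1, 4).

C^⊗2:
  [13, 16, 5, 11, 8]
  [13, 16, 5, 11, 8]
  [-4, -1, -12, -6, -9]
  [-4, -1, -7, -10, -10]
  [5, 8, 0, -5, -11]
Key observation: the optimum is the walk 1->1->4, with weight 8 + 0 = 8.
Optimal value attained by: walk 1->1->4.
Answer: (C^⊗2)[1][4] = 8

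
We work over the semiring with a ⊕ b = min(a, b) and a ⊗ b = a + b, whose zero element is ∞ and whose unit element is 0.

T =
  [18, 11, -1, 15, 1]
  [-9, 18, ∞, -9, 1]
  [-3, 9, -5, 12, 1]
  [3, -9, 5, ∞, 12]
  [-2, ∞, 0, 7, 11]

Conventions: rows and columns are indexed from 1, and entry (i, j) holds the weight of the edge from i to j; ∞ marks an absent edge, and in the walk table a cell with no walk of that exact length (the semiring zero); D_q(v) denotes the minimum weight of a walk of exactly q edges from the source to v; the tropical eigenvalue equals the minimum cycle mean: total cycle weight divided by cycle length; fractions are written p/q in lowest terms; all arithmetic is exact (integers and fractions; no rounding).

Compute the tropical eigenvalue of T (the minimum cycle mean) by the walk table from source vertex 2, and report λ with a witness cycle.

q=0: [∞, 0, ∞, ∞, ∞]
q=1: [-9, 18, ∞, -9, 1]
q=2: [-6, -18, -10, 6, -8]
q=3: [-27, -3, -15, -27, -17]
q=4: [-24, -36, -28, -12, -26]
q=5: [-45, -21, -33, -45, -35]
Optimal cycle mean attained by: cycle 2->4->2, total (-9) + (-9), length 2.
Answer: λ = -9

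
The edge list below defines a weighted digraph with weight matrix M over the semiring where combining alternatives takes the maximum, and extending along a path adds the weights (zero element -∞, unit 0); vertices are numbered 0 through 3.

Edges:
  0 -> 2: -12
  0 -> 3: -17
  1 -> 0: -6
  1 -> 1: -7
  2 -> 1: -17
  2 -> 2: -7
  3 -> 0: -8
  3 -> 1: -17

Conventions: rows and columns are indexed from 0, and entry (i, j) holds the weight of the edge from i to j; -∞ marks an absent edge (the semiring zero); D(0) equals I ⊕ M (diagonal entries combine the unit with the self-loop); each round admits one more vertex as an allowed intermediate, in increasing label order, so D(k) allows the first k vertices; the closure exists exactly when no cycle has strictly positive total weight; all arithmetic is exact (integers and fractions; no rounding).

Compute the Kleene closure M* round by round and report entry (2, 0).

D(0):
  [0, -∞, -12, -17]
  [-6, 0, -∞, -∞]
  [-∞, -17, 0, -∞]
  [-8, -17, -∞, 0]
D(1):
  [0, -∞, -12, -17]
  [-6, 0, -18, -23]
  [-∞, -17, 0, -∞]
  [-8, -17, -20, 0]
D(2):
  [0, -∞, -12, -17]
  [-6, 0, -18, -23]
  [-23, -17, 0, -40]
  [-8, -17, -20, 0]
D(3):
  [0, -29, -12, -17]
  [-6, 0, -18, -23]
  [-23, -17, 0, -40]
  [-8, -17, -20, 0]
D(4):
  [0, -29, -12, -17]
  [-6, 0, -18, -23]
  [-23, -17, 0, -40]
  [-8, -17, -20, 0]
Answer: M*[2][0] = -23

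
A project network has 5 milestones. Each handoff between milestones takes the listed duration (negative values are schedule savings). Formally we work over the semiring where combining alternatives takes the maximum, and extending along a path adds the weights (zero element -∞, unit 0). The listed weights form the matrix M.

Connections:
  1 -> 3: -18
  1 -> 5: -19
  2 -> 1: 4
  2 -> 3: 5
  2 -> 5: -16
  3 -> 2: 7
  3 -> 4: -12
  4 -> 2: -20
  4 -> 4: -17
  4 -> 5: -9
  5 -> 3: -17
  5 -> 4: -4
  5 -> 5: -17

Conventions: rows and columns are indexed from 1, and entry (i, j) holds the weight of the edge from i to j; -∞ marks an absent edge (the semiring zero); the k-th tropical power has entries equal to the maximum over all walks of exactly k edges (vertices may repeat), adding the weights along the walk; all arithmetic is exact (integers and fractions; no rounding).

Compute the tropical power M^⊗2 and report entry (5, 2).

M^⊗2:
  [-∞, -11, -36, -23, -36]
  [-∞, 12, -14, -7, -15]
  [11, -32, 12, -29, -9]
  [-16, -37, -15, -13, -26]
  [-∞, -10, -34, -21, -13]
Key observation: the optimum is the walk 5->3->2, with weight (-17) + 7 = -10.
Optimal value attained by: walk 5->3->2.
Answer: (M^⊗2)[5][2] = -10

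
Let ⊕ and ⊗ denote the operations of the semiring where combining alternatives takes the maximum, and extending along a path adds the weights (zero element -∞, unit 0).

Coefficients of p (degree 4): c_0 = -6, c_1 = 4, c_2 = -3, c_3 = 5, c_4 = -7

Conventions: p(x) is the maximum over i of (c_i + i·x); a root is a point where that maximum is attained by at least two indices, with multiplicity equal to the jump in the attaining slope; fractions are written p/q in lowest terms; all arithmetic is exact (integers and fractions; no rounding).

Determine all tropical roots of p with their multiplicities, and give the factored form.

hull edge (i=0, c=-6) to (i=1, c=4): slope 10, span 1
hull edge (i=1, c=4) to (i=3, c=5): slope 1/2, span 2
hull edge (i=3, c=5) to (i=4, c=-7): slope -12, span 1
Factored form: p(x) = -7 ⊗ (x ⊕ (-10)) ⊗ (x ⊕ (-1/2)) ⊗ (x ⊕ (-1/2)) ⊗ (x ⊕ 12)
Answer: roots = -10 (mult 1), -1/2 (mult 2), 12 (mult 1)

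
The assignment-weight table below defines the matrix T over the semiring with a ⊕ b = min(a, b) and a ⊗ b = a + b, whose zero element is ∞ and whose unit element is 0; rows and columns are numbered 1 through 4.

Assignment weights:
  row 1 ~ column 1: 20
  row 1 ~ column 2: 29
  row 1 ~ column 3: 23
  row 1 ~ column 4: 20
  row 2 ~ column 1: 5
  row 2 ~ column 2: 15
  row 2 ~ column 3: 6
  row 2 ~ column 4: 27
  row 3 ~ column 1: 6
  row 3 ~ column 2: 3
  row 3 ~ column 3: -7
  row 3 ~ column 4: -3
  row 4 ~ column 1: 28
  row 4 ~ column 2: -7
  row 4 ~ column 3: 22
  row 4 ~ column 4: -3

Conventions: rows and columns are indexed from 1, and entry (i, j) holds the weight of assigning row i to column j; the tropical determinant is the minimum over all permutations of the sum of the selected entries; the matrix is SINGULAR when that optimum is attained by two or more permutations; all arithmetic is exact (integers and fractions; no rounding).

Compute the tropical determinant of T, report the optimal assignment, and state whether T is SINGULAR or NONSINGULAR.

σ = (1, 2, 3, 4): 20 + 15 + (-7) + (-3) = 25
σ = (1, 2, 4, 3): 20 + 15 + (-3) + 22 = 54
σ = (1, 3, 2, 4): 20 + 6 + 3 + (-3) = 26
σ = (1, 3, 4, 2): 20 + 6 + (-3) + (-7) = 16
σ = (1, 4, 2, 3): 20 + 27 + 3 + 22 = 72
σ = (1, 4, 3, 2): 20 + 27 + (-7) + (-7) = 33
σ = (2, 1, 3, 4): 29 + 5 + (-7) + (-3) = 24
σ = (2, 1, 4, 3): 29 + 5 + (-3) + 22 = 53
σ = (2, 3, 1, 4): 29 + 6 + 6 + (-3) = 38
σ = (2, 3, 4, 1): 29 + 6 + (-3) + 28 = 60
σ = (2, 4, 1, 3): 29 + 27 + 6 + 22 = 84
σ = (2, 4, 3, 1): 29 + 27 + (-7) + 28 = 77
σ = (3, 1, 2, 4): 23 + 5 + 3 + (-3) = 28
σ = (3, 1, 4, 2): 23 + 5 + (-3) + (-7) = 18
σ = (3, 2, 1, 4): 23 + 15 + 6 + (-3) = 41
σ = (3, 2, 4, 1): 23 + 15 + (-3) + 28 = 63
σ = (3, 4, 1, 2): 23 + 27 + 6 + (-7) = 49
σ = (3, 4, 2, 1): 23 + 27 + 3 + 28 = 81
σ = (4, 1, 2, 3): 20 + 5 + 3 + 22 = 50
σ = (4, 1, 3, 2): 20 + 5 + (-7) + (-7) = 11
σ = (4, 2, 1, 3): 20 + 15 + 6 + 22 = 63
σ = (4, 2, 3, 1): 20 + 15 + (-7) + 28 = 56
σ = (4, 3, 1, 2): 20 + 6 + 6 + (-7) = 25
σ = (4, 3, 2, 1): 20 + 6 + 3 + 28 = 57
Optimal value attained by: σ = (4, 1, 3, 2).
Answer: det⊕(T) = 11; verdict: NONSINGULAR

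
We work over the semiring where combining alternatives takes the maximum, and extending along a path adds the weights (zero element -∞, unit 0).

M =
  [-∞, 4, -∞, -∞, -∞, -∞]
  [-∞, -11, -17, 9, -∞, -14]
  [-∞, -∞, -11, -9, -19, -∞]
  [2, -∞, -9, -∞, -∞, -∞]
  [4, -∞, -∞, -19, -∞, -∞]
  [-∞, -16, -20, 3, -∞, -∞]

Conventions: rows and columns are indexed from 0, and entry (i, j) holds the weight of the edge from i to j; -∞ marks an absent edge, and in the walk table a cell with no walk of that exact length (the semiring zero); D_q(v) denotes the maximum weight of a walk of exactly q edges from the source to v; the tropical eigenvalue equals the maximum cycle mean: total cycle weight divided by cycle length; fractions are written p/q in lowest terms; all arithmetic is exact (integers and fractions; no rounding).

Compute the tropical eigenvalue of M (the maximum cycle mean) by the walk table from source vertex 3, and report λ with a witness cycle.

q=0: [-∞, -∞, -∞, 0, -∞, -∞]
q=1: [2, -∞, -9, -∞, -∞, -∞]
q=2: [-∞, 6, -20, -18, -28, -∞]
q=3: [-16, -5, -11, 15, -39, -8]
q=4: [17, -12, 6, 4, -30, -19]
q=5: [6, 21, -5, -3, -13, -26]
q=6: [-1, 10, 4, 30, -24, 7]
Optimal cycle mean attained by: cycle 0->1->3->0, total 4 + 9 + 2, length 3.
Answer: λ = 5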